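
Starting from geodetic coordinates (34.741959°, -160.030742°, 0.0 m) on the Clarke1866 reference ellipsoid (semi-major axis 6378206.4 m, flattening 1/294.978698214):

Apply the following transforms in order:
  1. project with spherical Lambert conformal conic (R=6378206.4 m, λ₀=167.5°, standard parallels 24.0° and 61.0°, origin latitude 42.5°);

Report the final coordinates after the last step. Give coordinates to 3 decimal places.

E=2775018.242 m, N=-273951.598 m

start: φ=34.741959°, λ=-160.030742°, h=0.000 m
→ lcc (R=6378206.4, λ₀=167.5°): E=2775018.2415, N=-273951.5979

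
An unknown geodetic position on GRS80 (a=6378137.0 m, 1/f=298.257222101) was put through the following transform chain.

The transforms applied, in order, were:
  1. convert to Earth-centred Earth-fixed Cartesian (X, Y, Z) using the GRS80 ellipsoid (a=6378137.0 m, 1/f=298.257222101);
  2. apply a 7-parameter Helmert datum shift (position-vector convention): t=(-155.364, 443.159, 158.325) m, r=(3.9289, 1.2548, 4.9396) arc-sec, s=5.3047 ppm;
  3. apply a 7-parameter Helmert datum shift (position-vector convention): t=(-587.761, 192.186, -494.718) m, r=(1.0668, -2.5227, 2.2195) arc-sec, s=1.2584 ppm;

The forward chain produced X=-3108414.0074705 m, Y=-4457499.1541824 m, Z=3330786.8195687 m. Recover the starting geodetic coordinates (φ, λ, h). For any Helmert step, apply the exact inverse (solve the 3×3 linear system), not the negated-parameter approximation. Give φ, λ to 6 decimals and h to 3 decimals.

φ=31.680123°, λ=-124.881832°, h=1768.788 m

start: X=-3108414.0075, Y=-4457499.1542, Z=3330786.8196 m
→ Helmert⁻¹: X=-3107829.5581, Y=-4457635.0594, Z=3331338.4103
→ Helmert⁻¹: X=-3107784.7318, Y=-4457916.6922, Z=3331228.4222
→ geod (Bowring, a=6378137.000): φ=31.68012300°, λ=-124.88183200°, h=1768.7880 m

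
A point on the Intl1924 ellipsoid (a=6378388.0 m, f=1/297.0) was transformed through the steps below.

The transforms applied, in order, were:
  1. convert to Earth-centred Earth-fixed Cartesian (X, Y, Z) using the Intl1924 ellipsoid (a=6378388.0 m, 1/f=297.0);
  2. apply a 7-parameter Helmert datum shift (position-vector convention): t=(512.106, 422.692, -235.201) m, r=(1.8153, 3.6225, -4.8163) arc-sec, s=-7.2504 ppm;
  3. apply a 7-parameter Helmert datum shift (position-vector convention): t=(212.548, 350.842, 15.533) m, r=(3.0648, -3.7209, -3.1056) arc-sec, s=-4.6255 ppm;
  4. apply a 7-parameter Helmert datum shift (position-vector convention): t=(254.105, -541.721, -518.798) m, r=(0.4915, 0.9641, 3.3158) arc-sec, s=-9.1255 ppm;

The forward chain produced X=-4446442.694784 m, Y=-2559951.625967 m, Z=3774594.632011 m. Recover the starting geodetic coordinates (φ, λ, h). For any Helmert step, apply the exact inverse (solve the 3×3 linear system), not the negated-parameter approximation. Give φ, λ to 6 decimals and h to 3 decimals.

φ=36.526821°, λ=-150.072633°, h=123.869 m

start: X=-4446442.6948, Y=-2559951.6260, Z=3774594.6320 m
→ Helmert⁻¹: X=-4446796.1665, Y=-2559352.7812, Z=3775133.1940
→ Helmert⁻¹: X=-4446922.6407, Y=-2559726.3228, Z=3775253.3767
→ Helmert⁻¹: X=-4447473.5169, Y=-2560238.1988, Z=3775460.3757
→ geod (Bowring, a=6378388.000): φ=36.52682100°, λ=-150.07263300°, h=123.8690 m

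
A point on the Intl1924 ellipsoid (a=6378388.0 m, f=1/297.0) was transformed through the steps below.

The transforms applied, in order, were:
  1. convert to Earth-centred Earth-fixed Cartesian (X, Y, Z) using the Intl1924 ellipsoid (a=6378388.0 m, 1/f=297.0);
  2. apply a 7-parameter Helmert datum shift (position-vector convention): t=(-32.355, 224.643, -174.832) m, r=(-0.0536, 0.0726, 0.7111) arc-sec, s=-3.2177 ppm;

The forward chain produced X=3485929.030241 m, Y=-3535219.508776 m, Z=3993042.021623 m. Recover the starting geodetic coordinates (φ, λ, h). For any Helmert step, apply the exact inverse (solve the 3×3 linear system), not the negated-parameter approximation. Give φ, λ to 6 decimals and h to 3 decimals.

start: X=3485929.0302, Y=-3535219.5088, Z=3993042.0216 m
→ Helmert⁻¹: X=3485959.0080, Y=-3535468.5834, Z=3993230.0109
→ geod (Bowring, a=6378388.000): φ=38.99758700°, λ=-45.40399800°, h=1677.0590 m

φ=38.997587°, λ=-45.403998°, h=1677.059 m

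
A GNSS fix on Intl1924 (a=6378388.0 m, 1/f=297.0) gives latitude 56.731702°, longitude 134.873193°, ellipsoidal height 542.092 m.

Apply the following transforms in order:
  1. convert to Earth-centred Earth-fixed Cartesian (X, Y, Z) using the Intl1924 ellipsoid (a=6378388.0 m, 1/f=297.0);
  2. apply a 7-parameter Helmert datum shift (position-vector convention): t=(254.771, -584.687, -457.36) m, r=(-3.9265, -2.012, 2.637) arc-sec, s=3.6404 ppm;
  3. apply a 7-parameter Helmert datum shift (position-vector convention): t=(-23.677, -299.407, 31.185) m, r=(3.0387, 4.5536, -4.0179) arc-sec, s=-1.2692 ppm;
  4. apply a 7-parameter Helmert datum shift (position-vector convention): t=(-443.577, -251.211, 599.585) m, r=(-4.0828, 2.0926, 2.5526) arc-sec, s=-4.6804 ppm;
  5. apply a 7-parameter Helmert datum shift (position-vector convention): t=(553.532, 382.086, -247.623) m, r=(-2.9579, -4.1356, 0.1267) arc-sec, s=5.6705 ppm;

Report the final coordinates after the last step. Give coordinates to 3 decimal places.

X=-2474336.920 m, Y=2485088.671 m, Z=5309987.135 m

start: φ=56.731702°, λ=134.873193°, h=542.092 m
→ ECEF (a=6378388.000, f=1/297.0): X=-2474666.8194, Y=2485644.9978, Z=5310133.0434
→ Helmert 7p (PV): X=-2474504.6328, Y=2485138.8071, Z=5309623.5579
→ Helmert 7p (PV): X=-2474359.5427, Y=2484806.2262, Z=5309739.2433
→ Helmert 7p (PV): X=-2474768.4208, Y=2484617.8647, Z=5310289.8954
→ Helmert 7p (PV): X=-2474336.9198, Y=2485088.6712, Z=5309987.1347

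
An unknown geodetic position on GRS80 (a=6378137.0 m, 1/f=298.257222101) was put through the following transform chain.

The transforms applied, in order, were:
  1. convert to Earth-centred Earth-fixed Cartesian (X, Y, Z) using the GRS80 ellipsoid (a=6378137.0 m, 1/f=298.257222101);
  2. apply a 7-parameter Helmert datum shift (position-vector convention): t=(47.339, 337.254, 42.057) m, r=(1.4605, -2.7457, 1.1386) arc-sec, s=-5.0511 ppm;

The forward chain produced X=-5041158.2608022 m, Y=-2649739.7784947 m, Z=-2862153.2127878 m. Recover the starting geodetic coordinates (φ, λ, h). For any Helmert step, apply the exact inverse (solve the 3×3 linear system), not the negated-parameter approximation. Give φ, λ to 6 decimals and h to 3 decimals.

φ=-26.835760°, λ=-152.270164°, h=298.550 m

start: X=-5041158.2608, Y=-2649739.7785, Z=-2862153.2128 m
→ Helmert⁻¹: X=-5041283.7915, Y=-2650082.8559, Z=-2862123.8554
→ geod (Bowring, a=6378137.000): φ=-26.83576000°, λ=-152.27016400°, h=298.5500 m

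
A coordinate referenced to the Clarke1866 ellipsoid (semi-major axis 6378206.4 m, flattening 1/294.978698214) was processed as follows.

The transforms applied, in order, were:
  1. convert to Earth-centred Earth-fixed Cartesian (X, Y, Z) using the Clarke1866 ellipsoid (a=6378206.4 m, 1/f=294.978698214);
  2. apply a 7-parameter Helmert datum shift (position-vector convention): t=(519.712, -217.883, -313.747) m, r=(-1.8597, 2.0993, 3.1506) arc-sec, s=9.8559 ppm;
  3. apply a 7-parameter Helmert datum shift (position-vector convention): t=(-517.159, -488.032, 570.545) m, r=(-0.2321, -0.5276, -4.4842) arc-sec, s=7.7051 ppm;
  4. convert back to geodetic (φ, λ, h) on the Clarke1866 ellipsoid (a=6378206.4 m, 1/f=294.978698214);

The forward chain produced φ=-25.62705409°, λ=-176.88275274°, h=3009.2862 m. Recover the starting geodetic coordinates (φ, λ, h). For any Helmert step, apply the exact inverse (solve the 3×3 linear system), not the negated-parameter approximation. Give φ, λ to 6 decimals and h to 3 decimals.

start: φ=-25.627054°, λ=-176.882753°, h=3009.286 m
→ ECEF (a=6378206.400, f=1/294.978698214): X=-5748610.9839, Y=-313069.2017, Z=-2743013.3299
→ Helmert⁻¹: X=-5748049.7552, Y=-312700.6368, Z=-2743548.3846
→ Helmert⁻¹: X=-5748489.6615, Y=-312367.1349, Z=-2743268.9235
→ geod (Bowring, a=6378206.400): φ=-25.62975500°, λ=-176.88966400°, h=2976.2300 m

φ=-25.629755°, λ=-176.889664°, h=2976.230 m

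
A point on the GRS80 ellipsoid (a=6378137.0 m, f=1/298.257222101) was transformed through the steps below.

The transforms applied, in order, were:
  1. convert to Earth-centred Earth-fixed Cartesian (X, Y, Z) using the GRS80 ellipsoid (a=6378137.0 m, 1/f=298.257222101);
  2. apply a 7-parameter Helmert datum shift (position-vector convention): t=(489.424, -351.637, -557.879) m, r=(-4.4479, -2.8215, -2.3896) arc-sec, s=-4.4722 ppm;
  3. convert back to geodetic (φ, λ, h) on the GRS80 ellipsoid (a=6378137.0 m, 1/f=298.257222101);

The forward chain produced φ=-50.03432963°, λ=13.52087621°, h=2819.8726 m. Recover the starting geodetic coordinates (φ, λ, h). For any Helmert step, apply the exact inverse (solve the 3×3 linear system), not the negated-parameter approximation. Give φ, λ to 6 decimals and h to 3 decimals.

start: φ=-50.034330°, λ=13.520876°, h=2819.873 m
→ ECEF (a=6378137.000, f=1/298.257222101): X=3992930.1349, Y=960156.5596, Z=-4867403.8560
→ Helmert⁻¹: X=3992380.8621, Y=960663.6944, Z=-4866901.6387
→ geod (Bowring, a=6378137.000): φ=-50.03429200°, λ=13.52954800°, h=2168.1130 m

φ=-50.034292°, λ=13.529548°, h=2168.113 m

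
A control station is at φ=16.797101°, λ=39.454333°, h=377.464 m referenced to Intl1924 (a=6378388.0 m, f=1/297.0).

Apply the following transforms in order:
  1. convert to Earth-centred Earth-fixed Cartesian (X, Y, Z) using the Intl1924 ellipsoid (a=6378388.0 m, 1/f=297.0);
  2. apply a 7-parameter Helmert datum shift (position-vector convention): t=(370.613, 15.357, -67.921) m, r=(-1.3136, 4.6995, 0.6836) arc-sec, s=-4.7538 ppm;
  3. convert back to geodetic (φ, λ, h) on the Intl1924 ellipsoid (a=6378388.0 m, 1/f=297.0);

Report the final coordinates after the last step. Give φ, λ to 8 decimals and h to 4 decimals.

φ=16.79449460°, λ=39.45226089°, h=610.5697 m

start: φ=16.797101°, λ=39.454333°, h=377.464 m
→ ECEF (a=6378388.000, f=1/297.0): X=4716428.7461, Y=3881614.3132, Z=1831479.6777
→ Helmert 7p (PV): X=4716805.8017, Y=3881638.5126, Z=1831270.8725
→ geod (Bowring, a=6378388.000): φ=16.79449460°, λ=39.45226089°, h=610.5697 m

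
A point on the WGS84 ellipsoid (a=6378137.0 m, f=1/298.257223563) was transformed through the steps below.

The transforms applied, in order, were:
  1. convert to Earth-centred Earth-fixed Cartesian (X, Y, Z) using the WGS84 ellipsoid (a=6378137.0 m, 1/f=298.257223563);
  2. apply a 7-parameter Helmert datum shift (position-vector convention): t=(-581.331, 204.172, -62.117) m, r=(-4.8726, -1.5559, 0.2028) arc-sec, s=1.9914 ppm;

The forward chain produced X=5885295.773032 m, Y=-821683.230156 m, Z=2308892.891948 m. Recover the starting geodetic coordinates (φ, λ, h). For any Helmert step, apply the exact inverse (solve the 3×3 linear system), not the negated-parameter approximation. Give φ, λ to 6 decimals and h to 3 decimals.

φ=21.361643°, λ=-7.949776°, h=427.498 m

start: X=5885295.7730, Y=-821683.2302, Z=2308892.8919 m
→ Helmert⁻¹: X=5885881.9912, Y=-821946.0954, Z=2308886.5956
→ geod (Bowring, a=6378137.000): φ=21.36164300°, λ=-7.94977600°, h=427.4980 m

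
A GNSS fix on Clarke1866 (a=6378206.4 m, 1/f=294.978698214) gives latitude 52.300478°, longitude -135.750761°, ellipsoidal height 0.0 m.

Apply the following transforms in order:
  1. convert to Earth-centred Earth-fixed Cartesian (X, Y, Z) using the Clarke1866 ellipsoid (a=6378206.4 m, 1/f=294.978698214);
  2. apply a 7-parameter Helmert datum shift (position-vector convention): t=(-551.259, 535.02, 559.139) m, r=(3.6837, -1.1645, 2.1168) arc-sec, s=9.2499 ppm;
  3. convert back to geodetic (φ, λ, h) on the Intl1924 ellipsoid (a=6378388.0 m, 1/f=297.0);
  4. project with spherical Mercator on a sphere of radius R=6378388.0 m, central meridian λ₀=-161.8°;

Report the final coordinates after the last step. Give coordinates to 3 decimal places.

start: φ=52.300478°, λ=-135.750761°, h=0.000 m
→ ECEF (a=6378206.400, f=1/294.978698214): X=-2799841.2310, Y=-2727412.0961, Z=5023114.6455
→ Helmert 7p (PV): X=-2800418.7569, Y=-2727020.7472, Z=5023655.7312
→ geod (Bowring, a=6378388.000): φ=52.30117575°, λ=-135.76077703°, h=240.9192 m
→ merc (R=6378388.0, λ₀=-161.8°): E=2898787.1133, N=6855035.9208

E=2898787.113 m, N=6855035.921 m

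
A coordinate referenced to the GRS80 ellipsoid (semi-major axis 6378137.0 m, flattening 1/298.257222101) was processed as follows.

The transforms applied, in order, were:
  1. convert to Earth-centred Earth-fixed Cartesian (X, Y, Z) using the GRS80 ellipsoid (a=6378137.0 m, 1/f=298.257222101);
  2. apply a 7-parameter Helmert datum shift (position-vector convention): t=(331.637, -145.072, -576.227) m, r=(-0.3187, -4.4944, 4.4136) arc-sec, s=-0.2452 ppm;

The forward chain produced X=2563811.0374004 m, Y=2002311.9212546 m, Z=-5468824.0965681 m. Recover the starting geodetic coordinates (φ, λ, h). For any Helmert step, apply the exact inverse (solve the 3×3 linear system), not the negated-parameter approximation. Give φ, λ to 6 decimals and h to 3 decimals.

start: X=2563811.0374, Y=2002311.9213, Z=-5468824.0966 m
→ Helmert⁻¹: X=2563403.7247, Y=2002411.0823, Z=-5468301.9717
→ geod (Bowring, a=6378137.000): φ=-59.42268900°, λ=37.99528900°, h=305.7700 m

φ=-59.422689°, λ=37.995289°, h=305.770 m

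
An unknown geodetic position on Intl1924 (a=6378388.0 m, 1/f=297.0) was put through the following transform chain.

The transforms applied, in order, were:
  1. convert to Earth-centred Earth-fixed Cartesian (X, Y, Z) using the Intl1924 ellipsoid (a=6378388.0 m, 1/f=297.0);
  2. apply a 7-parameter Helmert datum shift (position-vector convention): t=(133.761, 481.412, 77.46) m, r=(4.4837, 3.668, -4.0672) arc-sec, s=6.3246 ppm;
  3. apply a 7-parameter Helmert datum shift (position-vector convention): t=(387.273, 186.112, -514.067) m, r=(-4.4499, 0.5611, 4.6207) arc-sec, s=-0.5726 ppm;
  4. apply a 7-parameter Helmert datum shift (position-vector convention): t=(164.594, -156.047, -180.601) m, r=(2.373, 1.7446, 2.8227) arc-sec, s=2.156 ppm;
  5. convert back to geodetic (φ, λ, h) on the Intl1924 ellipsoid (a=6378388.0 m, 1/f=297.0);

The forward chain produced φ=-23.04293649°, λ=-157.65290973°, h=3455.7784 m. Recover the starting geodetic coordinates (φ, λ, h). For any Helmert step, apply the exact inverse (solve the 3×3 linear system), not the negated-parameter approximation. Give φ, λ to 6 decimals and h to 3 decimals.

start: φ=-23.042936°, λ=-157.652910°, h=3455.778 m
→ ECEF (a=6378388.000, f=1/297.0): X=-5434395.4316, Y=-2234027.4623, Z=-2482480.6274
→ Helmert⁻¹: X=-5434557.8826, Y=-2233820.7862, Z=-2482314.9411
→ Helmert⁻¹: X=-5434991.5581, Y=-2233832.8808, Z=-2481865.2720
→ Helmert⁻¹: X=-5435002.7476, Y=-2234461.2831, Z=-2481975.1135
→ geod (Bowring, a=6378388.000): φ=-23.03617200°, λ=-157.65124900°, h=3926.6290 m

φ=-23.036172°, λ=-157.651249°, h=3926.629 m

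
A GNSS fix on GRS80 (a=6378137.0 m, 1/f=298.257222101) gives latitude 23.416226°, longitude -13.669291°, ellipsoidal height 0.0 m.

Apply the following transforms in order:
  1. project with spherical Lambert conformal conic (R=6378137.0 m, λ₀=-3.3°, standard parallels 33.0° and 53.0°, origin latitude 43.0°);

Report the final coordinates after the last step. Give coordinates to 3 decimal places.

E=-1100048.387 m, N=-2120236.660 m

start: φ=23.416226°, λ=-13.669291°, h=0.000 m
→ lcc (R=6378137.0, λ₀=-3.3°): E=-1100048.3870, N=-2120236.6598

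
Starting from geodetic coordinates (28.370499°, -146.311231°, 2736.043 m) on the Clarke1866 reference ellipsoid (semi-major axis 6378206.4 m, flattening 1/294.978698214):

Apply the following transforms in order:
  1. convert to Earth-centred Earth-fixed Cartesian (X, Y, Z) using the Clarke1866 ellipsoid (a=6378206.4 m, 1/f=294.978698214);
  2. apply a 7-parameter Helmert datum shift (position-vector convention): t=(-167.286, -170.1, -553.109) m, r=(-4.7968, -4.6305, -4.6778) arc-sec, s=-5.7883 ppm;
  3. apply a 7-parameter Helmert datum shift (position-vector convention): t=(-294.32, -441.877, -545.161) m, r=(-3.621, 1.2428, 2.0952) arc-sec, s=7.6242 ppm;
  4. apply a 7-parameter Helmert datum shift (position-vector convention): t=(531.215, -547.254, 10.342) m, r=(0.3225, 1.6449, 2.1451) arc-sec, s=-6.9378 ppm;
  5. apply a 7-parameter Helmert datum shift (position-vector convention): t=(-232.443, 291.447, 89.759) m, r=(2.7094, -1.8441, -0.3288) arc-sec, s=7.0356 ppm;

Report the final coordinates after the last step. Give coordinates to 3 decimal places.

X=-4675465.808 m, Y=-3117444.673 m, Z=3012836.788 m

start: φ=28.370499°, λ=-146.311231°, h=2736.043 m
→ ECEF (a=6378206.400, f=1/294.978698214): X=-4675229.9474, Y=-3116666.9178, Z=3013829.0620
→ Helmert 7p (PV): X=-4675508.5110, Y=-3116642.8626, Z=3013226.0324
→ Helmert 7p (PV): X=-4675788.6639, Y=-3117103.0970, Z=3012786.7296
→ Helmert 7p (PV): X=-4675168.5665, Y=-3117682.0623, Z=3012808.5836
→ Helmert 7p (PV): X=-4675465.8080, Y=-3117444.6726, Z=3012836.7884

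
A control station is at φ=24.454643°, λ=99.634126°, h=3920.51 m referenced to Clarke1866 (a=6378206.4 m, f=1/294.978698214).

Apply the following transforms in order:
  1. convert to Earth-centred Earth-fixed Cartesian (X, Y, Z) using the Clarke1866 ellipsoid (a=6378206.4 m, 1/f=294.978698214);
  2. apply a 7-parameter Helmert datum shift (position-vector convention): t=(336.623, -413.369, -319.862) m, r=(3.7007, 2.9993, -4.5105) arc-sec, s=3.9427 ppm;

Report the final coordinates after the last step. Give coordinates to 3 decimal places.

start: φ=24.454643°, λ=99.634126°, h=3920.510 m
→ ECEF (a=6378206.400, f=1/294.978698214): X=-972832.3152, Y=5730969.1897, Z=2625677.0600
→ Helmert 7p (PV): X=-972336.0250, Y=5730552.5809, Z=2625484.5189

X=-972336.025 m, Y=5730552.581 m, Z=2625484.519 m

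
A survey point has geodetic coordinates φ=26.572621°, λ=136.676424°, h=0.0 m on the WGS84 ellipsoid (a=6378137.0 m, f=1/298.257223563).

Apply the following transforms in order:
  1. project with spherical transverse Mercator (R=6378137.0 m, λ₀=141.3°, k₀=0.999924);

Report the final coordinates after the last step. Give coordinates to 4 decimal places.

start: φ=26.572621°, λ=136.676424°, h=0.000 m
→ tm (R=6378137.0, λ₀=141.3°): E=-460590.7128, N=2966150.8152

E=-460590.7128 m, N=2966150.8152 m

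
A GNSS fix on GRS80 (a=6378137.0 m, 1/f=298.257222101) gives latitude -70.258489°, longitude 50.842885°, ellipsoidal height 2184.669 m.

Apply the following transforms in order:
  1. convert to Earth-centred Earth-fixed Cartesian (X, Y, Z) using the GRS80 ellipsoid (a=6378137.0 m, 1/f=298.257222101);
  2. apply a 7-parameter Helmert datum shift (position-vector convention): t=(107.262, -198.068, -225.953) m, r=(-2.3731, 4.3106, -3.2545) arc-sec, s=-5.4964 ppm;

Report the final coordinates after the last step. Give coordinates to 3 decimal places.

X=1364906.541 m, Y=1675801.497 m, Z=-5983139.158 m

start: φ=-70.258489°, λ=50.842885°, h=2184.669 m
→ ECEF (a=6378137.000, f=1/298.257222101): X=1364905.3679, Y=1676099.1466, Z=-5982898.2819
→ Helmert 7p (PV): X=1364906.5415, Y=1675801.4969, Z=-5983139.1582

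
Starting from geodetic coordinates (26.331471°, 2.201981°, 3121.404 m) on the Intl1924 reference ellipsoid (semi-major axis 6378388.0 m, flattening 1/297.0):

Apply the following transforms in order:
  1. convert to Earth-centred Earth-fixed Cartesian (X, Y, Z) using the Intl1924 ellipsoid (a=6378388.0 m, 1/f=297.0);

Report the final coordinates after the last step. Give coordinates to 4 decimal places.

start: φ=26.331471°, λ=2.201981°, h=3121.404 m
→ ECEF (a=6378388.000, f=1/297.0): X=5718940.9728, Y=219897.5755, Z=2813445.3209

X=5718940.9728 m, Y=219897.5755 m, Z=2813445.3209 m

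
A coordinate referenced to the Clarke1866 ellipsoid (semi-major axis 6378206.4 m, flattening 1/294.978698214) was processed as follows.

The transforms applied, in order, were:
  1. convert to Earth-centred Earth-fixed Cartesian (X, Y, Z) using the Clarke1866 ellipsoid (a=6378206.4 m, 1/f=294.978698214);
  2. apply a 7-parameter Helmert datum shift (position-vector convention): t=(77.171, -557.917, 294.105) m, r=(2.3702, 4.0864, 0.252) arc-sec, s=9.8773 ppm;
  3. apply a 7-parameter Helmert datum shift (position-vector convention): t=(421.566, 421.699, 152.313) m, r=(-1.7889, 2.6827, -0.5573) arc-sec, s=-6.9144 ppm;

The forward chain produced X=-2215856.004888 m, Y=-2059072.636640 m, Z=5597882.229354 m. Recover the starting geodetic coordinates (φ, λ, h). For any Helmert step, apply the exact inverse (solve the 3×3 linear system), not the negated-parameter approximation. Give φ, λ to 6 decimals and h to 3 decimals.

φ=61.772152°, λ=-137.111208°, h=1132.655 m

start: X=-2215856.0049, Y=-2059072.6366, Z=5597882.2294 m
→ Helmert⁻¹: X=-2216360.1351, Y=-2059563.1123, Z=5597721.9331
→ Helmert⁻¹: X=-2216528.8208, Y=-2058917.8306, Z=5597352.2877
→ geod (Bowring, a=6378206.400): φ=61.77215200°, λ=-137.11120800°, h=1132.6550 m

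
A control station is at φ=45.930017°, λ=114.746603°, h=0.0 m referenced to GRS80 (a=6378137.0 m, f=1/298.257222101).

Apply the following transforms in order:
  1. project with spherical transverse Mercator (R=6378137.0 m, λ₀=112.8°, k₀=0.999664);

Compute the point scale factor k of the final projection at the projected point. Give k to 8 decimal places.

0.99994312

start: φ=45.930017°, λ=114.746603°, h=0.000 m
→ into tm (λ₀=112.8°): φ=45.93001700°, λ−λ₀=1.94660300°
scale k = 0.99994312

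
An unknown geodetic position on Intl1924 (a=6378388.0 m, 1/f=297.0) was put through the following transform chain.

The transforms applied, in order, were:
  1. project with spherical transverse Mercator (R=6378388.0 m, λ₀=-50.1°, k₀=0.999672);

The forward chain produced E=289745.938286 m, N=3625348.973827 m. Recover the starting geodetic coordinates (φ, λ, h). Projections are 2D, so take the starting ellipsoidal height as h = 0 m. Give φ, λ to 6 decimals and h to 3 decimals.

start: E=289745.9383, N=3625348.9738 m
→ tm⁻¹: φ=32.53871100°, λ=-47.01225900°

φ=32.538711°, λ=-47.012259°, h=0.000 m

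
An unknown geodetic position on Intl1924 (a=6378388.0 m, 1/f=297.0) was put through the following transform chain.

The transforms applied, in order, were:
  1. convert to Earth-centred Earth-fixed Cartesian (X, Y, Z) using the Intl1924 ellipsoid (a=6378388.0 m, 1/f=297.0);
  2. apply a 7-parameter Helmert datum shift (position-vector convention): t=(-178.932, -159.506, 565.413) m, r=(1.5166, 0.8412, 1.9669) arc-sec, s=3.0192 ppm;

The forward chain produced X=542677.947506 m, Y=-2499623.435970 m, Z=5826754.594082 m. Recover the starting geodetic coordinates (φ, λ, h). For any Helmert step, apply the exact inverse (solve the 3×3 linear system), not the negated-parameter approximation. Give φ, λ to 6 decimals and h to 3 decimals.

φ=66.440535°, λ=-77.747140°, h=2513.246 m

start: X=542677.9475, Y=-2499623.4360, Z=5826754.5941 m
→ Helmert⁻¹: X=542807.6459, Y=-2499418.7216, Z=5826192.1818
→ geod (Bowring, a=6378388.000): φ=66.44053500°, λ=-77.74714000°, h=2513.2460 m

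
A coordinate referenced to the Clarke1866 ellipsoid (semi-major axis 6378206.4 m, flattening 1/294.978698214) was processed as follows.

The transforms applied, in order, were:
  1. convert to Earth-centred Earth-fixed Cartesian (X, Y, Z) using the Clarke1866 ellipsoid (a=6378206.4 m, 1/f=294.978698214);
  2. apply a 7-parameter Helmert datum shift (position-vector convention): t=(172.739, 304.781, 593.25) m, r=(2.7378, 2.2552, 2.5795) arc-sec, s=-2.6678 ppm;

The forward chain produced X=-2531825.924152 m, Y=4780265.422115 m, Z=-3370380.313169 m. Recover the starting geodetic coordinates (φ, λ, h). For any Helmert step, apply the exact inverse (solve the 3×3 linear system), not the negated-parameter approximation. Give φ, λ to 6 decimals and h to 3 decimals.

start: X=-2531825.9242, Y=4780265.4221, Z=-3370380.3132 m
→ Helmert⁻¹: X=-2531908.7833, Y=4779960.3116, Z=-3371073.6845
→ geod (Bowring, a=6378206.400): φ=-32.10689200°, λ=117.90983000°, h=1460.2660 m

φ=-32.106892°, λ=117.909830°, h=1460.266 m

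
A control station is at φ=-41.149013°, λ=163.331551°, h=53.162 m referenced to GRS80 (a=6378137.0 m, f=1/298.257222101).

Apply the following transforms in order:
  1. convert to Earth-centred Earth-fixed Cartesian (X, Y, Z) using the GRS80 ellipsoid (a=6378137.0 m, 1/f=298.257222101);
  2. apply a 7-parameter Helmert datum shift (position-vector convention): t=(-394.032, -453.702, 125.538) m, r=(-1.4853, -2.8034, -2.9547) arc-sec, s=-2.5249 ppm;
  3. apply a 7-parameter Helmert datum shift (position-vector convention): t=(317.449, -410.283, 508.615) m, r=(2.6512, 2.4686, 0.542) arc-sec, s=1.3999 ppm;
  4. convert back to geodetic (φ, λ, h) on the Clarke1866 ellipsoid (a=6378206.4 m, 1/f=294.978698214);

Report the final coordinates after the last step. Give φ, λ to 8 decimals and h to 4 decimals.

φ=-41.14786483°, λ=163.34071005°, h=-469.1896 m

start: φ=-41.149013°, λ=163.331551°, h=53.162 m
→ ECEF (a=6378137.000, f=1/298.257222101): X=-4607654.7111, Y=1379597.4479, Z=-4174933.5053
→ Helmert 7p (PV): X=-4607960.6044, Y=1379176.2027, Z=-4174869.9841
→ Helmert 7p (PV): X=-4607703.1955, Y=1378809.4034, Z=-4174294.3377
→ geod (Bowring, a=6378206.400): φ=-41.14786483°, λ=163.34071005°, h=-469.1896 m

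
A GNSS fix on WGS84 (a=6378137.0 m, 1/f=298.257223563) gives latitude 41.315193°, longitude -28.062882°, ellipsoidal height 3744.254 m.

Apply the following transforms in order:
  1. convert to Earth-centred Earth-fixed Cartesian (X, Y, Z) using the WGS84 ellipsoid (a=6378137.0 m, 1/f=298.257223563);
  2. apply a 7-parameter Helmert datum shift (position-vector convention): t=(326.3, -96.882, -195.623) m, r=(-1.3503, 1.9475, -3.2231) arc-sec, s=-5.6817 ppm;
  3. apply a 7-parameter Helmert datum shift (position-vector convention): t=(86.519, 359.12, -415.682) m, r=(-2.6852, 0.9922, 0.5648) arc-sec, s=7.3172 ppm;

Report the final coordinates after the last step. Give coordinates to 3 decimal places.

start: φ=41.315193°, λ=-28.062882°, h=3744.254 m
→ ECEF (a=6378137.000, f=1/298.257223563): X=4235995.5139, Y=-2258285.5885, Z=4191249.9971
→ Helmert 7p (PV): X=4236302.0309, Y=-2258408.3934, Z=4191005.3493
→ Helmert 7p (PV): X=4236445.8921, Y=-2257999.6388, Z=4190629.3563

X=4236445.892 m, Y=-2257999.639 m, Z=4190629.356 m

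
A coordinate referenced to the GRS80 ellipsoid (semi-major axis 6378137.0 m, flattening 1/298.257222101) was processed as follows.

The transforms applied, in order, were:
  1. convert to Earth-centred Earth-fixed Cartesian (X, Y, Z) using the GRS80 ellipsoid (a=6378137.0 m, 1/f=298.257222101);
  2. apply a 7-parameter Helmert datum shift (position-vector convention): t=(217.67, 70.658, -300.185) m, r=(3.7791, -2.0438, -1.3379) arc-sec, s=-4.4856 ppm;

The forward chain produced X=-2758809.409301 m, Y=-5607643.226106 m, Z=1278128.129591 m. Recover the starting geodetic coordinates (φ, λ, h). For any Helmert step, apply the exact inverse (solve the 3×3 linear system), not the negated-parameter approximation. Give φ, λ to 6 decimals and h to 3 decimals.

start: X=-2758809.4093, Y=-5607643.2261, Z=1278128.1296 m
→ Helmert⁻¹: X=-2758990.4129, Y=-5607733.5085, Z=1278564.1295
→ geod (Bowring, a=6378137.000): φ=11.63782300°, λ=-116.19706700°, h=1866.4030 m

φ=11.637823°, λ=-116.197067°, h=1866.403 m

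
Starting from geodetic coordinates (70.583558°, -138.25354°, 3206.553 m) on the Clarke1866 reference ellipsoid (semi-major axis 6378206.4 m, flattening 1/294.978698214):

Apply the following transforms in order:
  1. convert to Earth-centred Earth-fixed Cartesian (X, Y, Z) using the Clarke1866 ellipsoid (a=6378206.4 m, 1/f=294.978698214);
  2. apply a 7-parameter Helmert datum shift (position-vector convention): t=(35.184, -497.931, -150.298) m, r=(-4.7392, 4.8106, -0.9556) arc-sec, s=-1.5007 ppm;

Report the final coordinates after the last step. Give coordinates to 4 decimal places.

start: φ=70.583558°, λ=-138.253540°, h=3206.553 m
→ ECEF (a=6378206.400, f=1/294.978698214): X=-1587545.7012, Y=-1416762.4992, Z=5995835.7106
→ Helmert 7p (PV): X=-1587374.8611, Y=-1417113.1873, Z=5995745.9919

X=-1587374.8611 m, Y=-1417113.1873 m, Z=5995745.9919 m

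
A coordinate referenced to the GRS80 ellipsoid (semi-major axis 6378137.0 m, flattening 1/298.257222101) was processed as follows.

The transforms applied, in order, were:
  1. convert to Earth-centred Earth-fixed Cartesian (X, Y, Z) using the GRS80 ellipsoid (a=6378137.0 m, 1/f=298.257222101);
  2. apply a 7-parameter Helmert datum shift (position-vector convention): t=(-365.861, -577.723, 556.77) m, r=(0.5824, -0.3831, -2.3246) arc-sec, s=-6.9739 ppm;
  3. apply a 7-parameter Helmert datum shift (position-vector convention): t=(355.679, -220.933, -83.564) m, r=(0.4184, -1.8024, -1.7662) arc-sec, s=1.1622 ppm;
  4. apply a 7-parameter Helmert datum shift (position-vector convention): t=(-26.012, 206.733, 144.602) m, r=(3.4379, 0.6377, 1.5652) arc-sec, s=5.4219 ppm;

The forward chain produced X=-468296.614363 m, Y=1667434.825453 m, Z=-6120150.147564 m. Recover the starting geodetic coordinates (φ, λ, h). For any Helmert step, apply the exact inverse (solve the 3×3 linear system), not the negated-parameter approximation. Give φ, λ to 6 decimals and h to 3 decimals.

φ=-74.297212°, λ=105.684215°, h=2912.053 m

start: X=-468296.6144, Y=1667434.8255, Z=-6120150.1476 m
→ Helmert⁻¹: X=-468236.4910, Y=1667120.5967, Z=-6120290.8003
→ Helmert⁻¹: X=-468659.3824, Y=1667323.1643, Z=-6120199.4103
→ Helmert⁻¹: X=-468326.9526, Y=1667889.9587, Z=-6120802.7056
→ geod (Bowring, a=6378137.000): φ=-74.29721200°, λ=105.68421500°, h=2912.0530 m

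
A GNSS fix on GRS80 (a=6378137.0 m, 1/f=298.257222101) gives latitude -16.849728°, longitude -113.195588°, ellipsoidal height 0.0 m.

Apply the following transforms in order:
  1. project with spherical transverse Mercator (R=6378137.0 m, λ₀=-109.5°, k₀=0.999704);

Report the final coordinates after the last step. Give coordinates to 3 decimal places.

start: φ=-16.849728°, λ=-113.195588°, h=0.000 m
→ tm (R=6378137.0, λ₀=-109.5°): E=-393839.9295, N=-1878833.2047

E=-393839.930 m, N=-1878833.205 m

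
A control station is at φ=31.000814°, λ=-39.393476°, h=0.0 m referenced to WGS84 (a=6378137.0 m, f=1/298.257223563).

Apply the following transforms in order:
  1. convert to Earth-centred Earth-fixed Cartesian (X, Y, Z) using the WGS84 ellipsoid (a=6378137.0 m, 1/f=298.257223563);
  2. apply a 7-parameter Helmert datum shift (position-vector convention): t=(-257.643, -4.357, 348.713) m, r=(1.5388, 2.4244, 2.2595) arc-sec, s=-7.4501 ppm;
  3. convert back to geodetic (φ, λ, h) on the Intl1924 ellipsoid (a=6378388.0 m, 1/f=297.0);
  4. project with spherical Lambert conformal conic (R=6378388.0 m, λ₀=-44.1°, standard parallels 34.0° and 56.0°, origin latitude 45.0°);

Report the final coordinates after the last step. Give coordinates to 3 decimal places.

start: φ=31.000814°, λ=-39.393476°, h=0.000 m
→ ECEF (a=6378137.000, f=1/298.257223563): X=4228750.8155, Y=-3472728.7682, Z=3265970.8737
→ Helmert 7p (PV): X=4228538.0965, Y=-3472685.2951, Z=3266219.6439
→ geod (Bowring, a=6378388.000): φ=31.00435573°, λ=-39.39453782°, h=-263.2376 m
→ lcc (R=6378388.0, λ₀=-44.1°): E=453606.4907, N=-1531781.0272

E=453606.491 m, N=-1531781.027 m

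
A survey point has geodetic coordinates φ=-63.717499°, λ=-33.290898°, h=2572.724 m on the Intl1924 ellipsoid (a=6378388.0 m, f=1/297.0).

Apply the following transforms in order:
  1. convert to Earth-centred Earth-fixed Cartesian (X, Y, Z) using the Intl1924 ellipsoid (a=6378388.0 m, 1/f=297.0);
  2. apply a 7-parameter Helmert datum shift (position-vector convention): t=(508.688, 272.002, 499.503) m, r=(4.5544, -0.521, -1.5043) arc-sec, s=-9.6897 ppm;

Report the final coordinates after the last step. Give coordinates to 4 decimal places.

start: φ=-63.717499°, λ=-33.290898°, h=2572.724 m
→ ECEF (a=6378388.000, f=1/297.0): X=2368202.8600, Y=-1555080.0295, Z=-5698273.9029
→ Helmert 7p (PV): X=2368691.6526, Y=-1554684.4118, Z=-5697747.5400

X=2368691.6526 m, Y=-1554684.4118 m, Z=-5697747.5400 m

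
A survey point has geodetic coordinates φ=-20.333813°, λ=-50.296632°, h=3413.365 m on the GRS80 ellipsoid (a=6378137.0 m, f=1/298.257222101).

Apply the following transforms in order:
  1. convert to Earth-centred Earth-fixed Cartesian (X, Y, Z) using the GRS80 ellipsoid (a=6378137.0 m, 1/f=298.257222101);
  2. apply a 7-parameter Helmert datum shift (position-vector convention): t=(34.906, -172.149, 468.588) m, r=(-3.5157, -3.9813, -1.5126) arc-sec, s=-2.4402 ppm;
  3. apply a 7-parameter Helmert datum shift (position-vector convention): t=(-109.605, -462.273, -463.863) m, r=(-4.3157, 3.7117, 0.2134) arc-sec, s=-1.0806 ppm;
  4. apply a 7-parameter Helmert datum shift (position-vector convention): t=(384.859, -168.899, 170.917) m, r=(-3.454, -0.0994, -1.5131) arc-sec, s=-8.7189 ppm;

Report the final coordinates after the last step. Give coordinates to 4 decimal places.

start: φ=-20.333813°, λ=-50.296632°, h=3413.365 m
→ ECEF (a=6378137.000, f=1/298.257222101): X=3824124.3005, Y=-4605629.0940, Z=-2203572.4348
→ Helmert 7p (PV): X=3824158.6336, Y=-4605855.6066, Z=-2202946.1562
→ Helmert 7p (PV): X=3824010.0197, Y=-4606355.0385, Z=-2203380.0850
→ Helmert 7p (PV): X=3824328.8088, Y=-4606548.7230, Z=-2203110.9793

X=3824328.8088 m, Y=-4606548.7230 m, Z=-2203110.9793 m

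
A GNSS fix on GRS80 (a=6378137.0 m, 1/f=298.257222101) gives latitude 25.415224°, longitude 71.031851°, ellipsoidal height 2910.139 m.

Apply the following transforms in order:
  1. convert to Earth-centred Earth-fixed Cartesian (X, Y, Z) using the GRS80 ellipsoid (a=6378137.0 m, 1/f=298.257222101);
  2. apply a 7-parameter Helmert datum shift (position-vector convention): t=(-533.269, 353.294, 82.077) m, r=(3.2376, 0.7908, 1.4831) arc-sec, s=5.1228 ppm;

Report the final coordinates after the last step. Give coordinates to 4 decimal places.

X=1873984.6742 m, Y=5454250.2731 m, Z=2722114.3628 m

start: φ=25.415224°, λ=71.031851°, h=2910.139 m
→ ECEF (a=6378137.000, f=1/298.257222101): X=1874537.1198, Y=5453898.2860, Z=2721939.9221
→ Helmert 7p (PV): X=1873984.6742, Y=5454250.2731, Z=2722114.3628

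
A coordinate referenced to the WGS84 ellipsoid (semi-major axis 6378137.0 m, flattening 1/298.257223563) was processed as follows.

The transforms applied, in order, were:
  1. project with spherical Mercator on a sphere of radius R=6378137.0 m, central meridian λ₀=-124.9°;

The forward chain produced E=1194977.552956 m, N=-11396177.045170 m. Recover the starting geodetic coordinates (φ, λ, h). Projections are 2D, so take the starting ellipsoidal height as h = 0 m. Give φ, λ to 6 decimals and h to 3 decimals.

start: E=1194977.5530, N=-11396177.0452 m
→ merc⁻¹: φ=-70.98216600°, λ=-114.16533400°

φ=-70.982166°, λ=-114.165334°, h=0.000 m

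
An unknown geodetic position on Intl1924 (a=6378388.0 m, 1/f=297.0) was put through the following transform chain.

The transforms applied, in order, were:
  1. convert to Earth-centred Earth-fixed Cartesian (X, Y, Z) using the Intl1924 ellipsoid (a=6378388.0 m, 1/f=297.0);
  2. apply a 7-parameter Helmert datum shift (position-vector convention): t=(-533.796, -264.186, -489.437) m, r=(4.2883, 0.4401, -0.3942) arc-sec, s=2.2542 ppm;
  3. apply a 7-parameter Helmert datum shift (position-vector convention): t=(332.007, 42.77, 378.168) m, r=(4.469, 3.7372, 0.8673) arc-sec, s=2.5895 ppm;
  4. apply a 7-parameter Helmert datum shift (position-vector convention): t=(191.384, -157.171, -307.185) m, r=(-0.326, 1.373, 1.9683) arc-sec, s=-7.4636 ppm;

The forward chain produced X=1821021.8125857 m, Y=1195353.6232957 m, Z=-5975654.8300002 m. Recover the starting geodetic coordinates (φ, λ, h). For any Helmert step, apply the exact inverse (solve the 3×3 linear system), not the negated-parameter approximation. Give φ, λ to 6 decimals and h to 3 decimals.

φ=-70.092647°, λ=33.281467°, h=579.142 m

start: X=1821021.8126, Y=1195353.6233, Z=-5975654.8300 m
→ Helmert⁻¹: X=1820895.2020, Y=1195511.7852, Z=-5975378.2327
→ Helmert⁻¹: X=1820671.7778, Y=1195328.7918, Z=-5975733.8371
→ Helmert⁻¹: X=1821211.9329, Y=1195469.5362, Z=-5975251.8990
→ geod (Bowring, a=6378388.000): φ=-70.09264700°, λ=33.28146700°, h=579.1420 m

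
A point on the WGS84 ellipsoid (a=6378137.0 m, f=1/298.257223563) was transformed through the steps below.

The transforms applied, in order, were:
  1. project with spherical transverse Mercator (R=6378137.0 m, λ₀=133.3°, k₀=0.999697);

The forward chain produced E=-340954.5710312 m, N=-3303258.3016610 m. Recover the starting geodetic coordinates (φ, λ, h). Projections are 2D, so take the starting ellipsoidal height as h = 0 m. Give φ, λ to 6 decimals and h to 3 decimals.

start: E=-340954.5710, N=-3303258.3017 m
→ tm⁻¹: φ=-29.63604400°, λ=129.77624800°

φ=-29.636044°, λ=129.776248°, h=0.000 m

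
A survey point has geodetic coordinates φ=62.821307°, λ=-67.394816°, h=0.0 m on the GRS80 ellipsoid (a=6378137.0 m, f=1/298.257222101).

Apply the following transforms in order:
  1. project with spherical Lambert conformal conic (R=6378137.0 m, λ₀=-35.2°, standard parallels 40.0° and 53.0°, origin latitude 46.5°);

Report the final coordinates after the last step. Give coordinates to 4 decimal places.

E=-1655909.9781 m, N=2174806.1122 m

start: φ=62.821307°, λ=-67.394816°, h=0.000 m
→ lcc (R=6378137.0, λ₀=-35.2°): E=-1655909.9781, N=2174806.1122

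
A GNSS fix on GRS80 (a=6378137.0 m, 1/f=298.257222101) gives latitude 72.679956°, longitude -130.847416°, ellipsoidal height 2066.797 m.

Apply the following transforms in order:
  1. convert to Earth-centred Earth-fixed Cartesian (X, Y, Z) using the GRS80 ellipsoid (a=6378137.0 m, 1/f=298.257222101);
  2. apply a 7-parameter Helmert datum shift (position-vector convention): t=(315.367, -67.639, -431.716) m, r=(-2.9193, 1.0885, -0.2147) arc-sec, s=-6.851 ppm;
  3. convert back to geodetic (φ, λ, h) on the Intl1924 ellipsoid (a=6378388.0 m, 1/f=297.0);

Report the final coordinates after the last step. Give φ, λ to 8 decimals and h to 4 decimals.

φ=72.68140497°, λ=-130.83993101°, h=1397.3292 m

start: φ=72.679956°, λ=-130.847416°, h=2066.797 m
→ ECEF (a=6378137.000, f=1/298.257222101): X=-1246130.7837, Y=-1441243.3698, Z=6068677.6997
→ Helmert 7p (PV): X=-1245776.3543, Y=-1441213.9473, Z=6068231.3813
→ geod (Bowring, a=6378388.000): φ=72.68140497°, λ=-130.83993101°, h=1397.3292 m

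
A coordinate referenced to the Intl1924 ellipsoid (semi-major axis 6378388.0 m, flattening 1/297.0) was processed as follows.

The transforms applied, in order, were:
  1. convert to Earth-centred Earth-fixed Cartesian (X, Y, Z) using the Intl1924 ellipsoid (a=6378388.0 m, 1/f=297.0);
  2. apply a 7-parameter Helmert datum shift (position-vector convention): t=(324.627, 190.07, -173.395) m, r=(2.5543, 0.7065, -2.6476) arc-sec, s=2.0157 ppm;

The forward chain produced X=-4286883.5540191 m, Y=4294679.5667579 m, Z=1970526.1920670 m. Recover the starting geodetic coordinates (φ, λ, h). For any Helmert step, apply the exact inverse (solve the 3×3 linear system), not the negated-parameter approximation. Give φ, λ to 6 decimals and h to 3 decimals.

φ=18.104841°, λ=134.952004°, h=3818.067 m

start: X=-4286883.5540, Y=4294679.5668, Z=1970526.1921 m
→ Helmert⁻¹: X=-4287261.4124, Y=4294450.2129, Z=1970627.7492
→ geod (Bowring, a=6378388.000): φ=18.10484100°, λ=134.95200400°, h=3818.0670 m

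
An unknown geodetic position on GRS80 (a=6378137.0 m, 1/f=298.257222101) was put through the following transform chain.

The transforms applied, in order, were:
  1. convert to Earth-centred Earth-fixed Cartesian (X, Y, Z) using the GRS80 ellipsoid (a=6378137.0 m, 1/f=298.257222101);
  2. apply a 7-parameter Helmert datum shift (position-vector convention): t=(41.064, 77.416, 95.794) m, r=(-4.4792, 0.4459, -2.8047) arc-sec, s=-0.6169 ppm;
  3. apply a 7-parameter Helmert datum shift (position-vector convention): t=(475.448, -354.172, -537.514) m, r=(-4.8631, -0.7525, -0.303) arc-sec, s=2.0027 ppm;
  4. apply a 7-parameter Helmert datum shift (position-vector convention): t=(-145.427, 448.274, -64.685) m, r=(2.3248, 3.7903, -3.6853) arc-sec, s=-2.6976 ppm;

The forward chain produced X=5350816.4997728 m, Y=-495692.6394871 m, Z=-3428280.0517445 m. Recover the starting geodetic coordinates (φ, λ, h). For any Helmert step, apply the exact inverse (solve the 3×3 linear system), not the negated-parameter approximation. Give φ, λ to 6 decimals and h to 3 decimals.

start: X=5350816.4998, Y=-495692.6395, Z=-3428280.0517 m
→ Helmert⁻¹: X=5351048.2198, Y=-496085.2837, Z=-3428120.6931
→ Helmert⁻¹: X=5350550.2797, Y=-495641.4464, Z=-3427607.5204
→ Helmert⁻¹: X=5350526.6649, Y=-495571.9788, Z=-3427704.6240
→ geod (Bowring, a=6378137.000): φ=-32.70845700°, λ=-5.29170400°, h=1678.7200 m

φ=-32.708457°, λ=-5.291704°, h=1678.720 m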